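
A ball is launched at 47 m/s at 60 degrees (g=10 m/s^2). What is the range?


Given: v0 = 47 m/s, theta = 60 deg, g = 10 m/s^2
sin(2*60) = sin(120) = sqrt(3)/2
Using R = v0^2 * sin(2*theta) / g
R = 47^2 * (sqrt(3)/2) / 10
R = 2209 * sqrt(3) / 20
R = 2209/20*sqrt(3) m

2209/20*sqrt(3) m


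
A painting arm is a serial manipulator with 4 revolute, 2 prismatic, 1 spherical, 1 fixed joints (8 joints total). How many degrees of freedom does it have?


Given: serial robot with 4 revolute, 2 prismatic, 1 spherical, 1 fixed joints
DOF contribution per joint type: revolute=1, prismatic=1, spherical=3, fixed=0
DOF = 4*1 + 2*1 + 1*3 + 1*0
DOF = 9

9


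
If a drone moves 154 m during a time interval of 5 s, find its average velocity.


Given: distance d = 154 m, time t = 5 s
Using v = d / t
v = 154 / 5
v = 154/5 m/s

154/5 m/s


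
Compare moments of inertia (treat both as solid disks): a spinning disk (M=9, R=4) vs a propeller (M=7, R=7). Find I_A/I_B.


Given: M1=9 kg, R1=4 m, M2=7 kg, R2=7 m
For a disk: I = (1/2)*M*R^2, so I_A/I_B = (M1*R1^2)/(M2*R2^2)
M1*R1^2 = 9*16 = 144
M2*R2^2 = 7*49 = 343
I_A/I_B = 144/343 = 144/343

144/343


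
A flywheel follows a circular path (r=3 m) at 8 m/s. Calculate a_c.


Given: v = 8 m/s, r = 3 m
Using a_c = v^2 / r
a_c = 8^2 / 3
a_c = 64 / 3
a_c = 64/3 m/s^2

64/3 m/s^2


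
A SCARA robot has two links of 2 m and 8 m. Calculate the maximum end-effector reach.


Given: L1 = 2 m, L2 = 8 m
For a 2-link planar arm, max reach = L1 + L2 (fully extended)
Max reach = 2 + 8
Max reach = 10 m

10 m


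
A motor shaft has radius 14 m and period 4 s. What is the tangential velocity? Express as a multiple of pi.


Given: radius r = 14 m, period T = 4 s
Using v = 2*pi*r / T
v = 2*pi*14 / 4
v = 28*pi / 4
v = 7*pi m/s

7*pi m/s


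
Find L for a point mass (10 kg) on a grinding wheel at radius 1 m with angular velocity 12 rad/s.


Given: m = 10 kg, r = 1 m, omega = 12 rad/s
For a point mass: I = m*r^2
I = 10*1^2 = 10*1 = 10
L = I*omega = 10*12
L = 120 kg*m^2/s

120 kg*m^2/s


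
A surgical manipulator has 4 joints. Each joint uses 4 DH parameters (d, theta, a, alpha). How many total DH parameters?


Given: 4 joints, 4 DH parameters per joint (d, theta, a, alpha)
Total DH parameters = number_of_joints * 4
Total = 4 * 4
Total = 16

16


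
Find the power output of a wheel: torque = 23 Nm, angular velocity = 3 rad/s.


Given: tau = 23 Nm, omega = 3 rad/s
Using P = tau * omega
P = 23 * 3
P = 69 W

69 W


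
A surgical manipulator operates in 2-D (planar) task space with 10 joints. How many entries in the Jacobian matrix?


Given: task space dimension = 2, joints = 10
Jacobian is a 2 x 10 matrix
Total entries = rows * columns
Total = 2 * 10
Total = 20

20


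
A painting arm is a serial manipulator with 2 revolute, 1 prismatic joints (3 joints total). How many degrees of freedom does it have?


Given: serial robot with 2 revolute, 1 prismatic joints
DOF contribution per joint type: revolute=1, prismatic=1, spherical=3, fixed=0
DOF = 2*1 + 1*1
DOF = 3

3


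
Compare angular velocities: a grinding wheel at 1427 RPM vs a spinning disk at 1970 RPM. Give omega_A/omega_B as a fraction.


Given: RPM_A = 1427, RPM_B = 1970
omega = 2*pi*RPM/60, so omega_A/omega_B = RPM_A / RPM_B
omega_A/omega_B = 1427 / 1970
omega_A/omega_B = 1427/1970

1427/1970


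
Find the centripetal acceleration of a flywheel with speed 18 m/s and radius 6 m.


Given: v = 18 m/s, r = 6 m
Using a_c = v^2 / r
a_c = 18^2 / 6
a_c = 324 / 6
a_c = 54 m/s^2

54 m/s^2


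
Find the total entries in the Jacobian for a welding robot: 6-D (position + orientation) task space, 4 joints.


Given: task space dimension = 6, joints = 4
Jacobian is a 6 x 4 matrix
Total entries = rows * columns
Total = 6 * 4
Total = 24

24


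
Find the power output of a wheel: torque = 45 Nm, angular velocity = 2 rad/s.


Given: tau = 45 Nm, omega = 2 rad/s
Using P = tau * omega
P = 45 * 2
P = 90 W

90 W


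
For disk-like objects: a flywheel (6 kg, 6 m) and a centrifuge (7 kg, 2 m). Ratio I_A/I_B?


Given: M1=6 kg, R1=6 m, M2=7 kg, R2=2 m
For a disk: I = (1/2)*M*R^2, so I_A/I_B = (M1*R1^2)/(M2*R2^2)
M1*R1^2 = 6*36 = 216
M2*R2^2 = 7*4 = 28
I_A/I_B = 216/28 = 54/7

54/7


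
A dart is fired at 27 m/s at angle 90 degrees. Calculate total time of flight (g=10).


Given: v0 = 27 m/s, theta = 90 deg, g = 10 m/s^2
sin(90) = 1
Using T = 2*v0*sin(theta) / g
T = 2*27*1 / 10
T = 54 / 10
T = 27/5 s

27/5 s


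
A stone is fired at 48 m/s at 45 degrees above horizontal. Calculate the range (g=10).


Given: v0 = 48 m/s, theta = 45 deg, g = 10 m/s^2
sin(2*45) = sin(90) = 1
Using R = v0^2 * sin(2*theta) / g
R = 48^2 * 1 / 10
R = 2304 / 10
R = 1152/5 m

1152/5 m


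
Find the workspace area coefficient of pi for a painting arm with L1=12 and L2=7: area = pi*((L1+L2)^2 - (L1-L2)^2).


Given: L1 = 12, L2 = 7
(L1+L2)^2 = (19)^2 = 361
(L1-L2)^2 = (5)^2 = 25
Difference = 361 - 25 = 336
This equals 4*L1*L2 = 4*12*7 = 336
Workspace area = 336*pi

336


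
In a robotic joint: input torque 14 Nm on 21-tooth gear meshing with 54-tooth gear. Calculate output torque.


Given: N1 = 21, N2 = 54, T1 = 14 Nm
Using T2/T1 = N2/N1
T2 = T1 * N2 / N1
T2 = 14 * 54 / 21
T2 = 756 / 21
T2 = 36 Nm

36 Nm


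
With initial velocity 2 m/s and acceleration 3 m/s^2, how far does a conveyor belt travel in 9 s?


Given: v0 = 2 m/s, a = 3 m/s^2, t = 9 s
Using s = v0*t + (1/2)*a*t^2
s = 2*9 + (1/2)*3*9^2
s = 18 + (1/2)*243
s = 18 + 243/2
s = 279/2

279/2 m


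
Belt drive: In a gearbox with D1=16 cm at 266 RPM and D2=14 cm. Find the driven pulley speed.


Given: D1 = 16 cm, w1 = 266 RPM, D2 = 14 cm
Using D1*w1 = D2*w2
w2 = D1*w1 / D2
w2 = 16*266 / 14
w2 = 4256 / 14
w2 = 304 RPM

304 RPM


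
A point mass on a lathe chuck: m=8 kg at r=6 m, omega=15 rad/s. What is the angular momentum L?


Given: m = 8 kg, r = 6 m, omega = 15 rad/s
For a point mass: I = m*r^2
I = 8*6^2 = 8*36 = 288
L = I*omega = 288*15
L = 4320 kg*m^2/s

4320 kg*m^2/s


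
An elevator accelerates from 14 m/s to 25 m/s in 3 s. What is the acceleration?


Given: initial velocity v0 = 14 m/s, final velocity v = 25 m/s, time t = 3 s
Using a = (v - v0) / t
a = (25 - 14) / 3
a = 11 / 3
a = 11/3 m/s^2

11/3 m/s^2


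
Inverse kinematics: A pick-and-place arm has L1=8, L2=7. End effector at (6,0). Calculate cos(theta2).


Given: L1 = 8, L2 = 7, target (x, y) = (6, 0)
Using cos(theta2) = (x^2 + y^2 - L1^2 - L2^2) / (2*L1*L2)
x^2 + y^2 = 6^2 + 0 = 36
L1^2 + L2^2 = 64 + 49 = 113
Numerator = 36 - 113 = -77
Denominator = 2*8*7 = 112
cos(theta2) = -77/112 = -11/16

-11/16


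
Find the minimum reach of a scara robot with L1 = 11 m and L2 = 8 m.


Given: L1 = 11 m, L2 = 8 m
For a 2-link planar arm, min reach = |L1 - L2| (second link folded back)
Min reach = |11 - 8|
Min reach = 3 m

3 m


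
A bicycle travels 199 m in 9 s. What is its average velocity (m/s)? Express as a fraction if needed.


Given: distance d = 199 m, time t = 9 s
Using v = d / t
v = 199 / 9
v = 199/9 m/s

199/9 m/s


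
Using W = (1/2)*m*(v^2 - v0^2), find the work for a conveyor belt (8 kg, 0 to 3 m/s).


Given: m = 8 kg, v0 = 0 m/s, v = 3 m/s
Using W = (1/2)*m*(v^2 - v0^2)
v^2 = 3^2 = 9
v0^2 = 0^2 = 0
v^2 - v0^2 = 9 - 0 = 9
W = (1/2)*8*9 = 36 J

36 J


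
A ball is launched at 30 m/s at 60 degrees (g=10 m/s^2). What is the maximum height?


Given: v0 = 30 m/s, theta = 60 deg, g = 10 m/s^2
sin^2(60) = 3/4
Using H = v0^2 * sin^2(theta) / (2*g)
H = 30^2 * 3/4 / (2*10)
H = 900 * 3/4 / 20
H = 675 / 20
H = 135/4 m

135/4 m


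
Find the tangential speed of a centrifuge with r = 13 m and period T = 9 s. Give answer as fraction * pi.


Given: radius r = 13 m, period T = 9 s
Using v = 2*pi*r / T
v = 2*pi*13 / 9
v = 26*pi / 9
v = 26/9*pi m/s

26/9*pi m/s


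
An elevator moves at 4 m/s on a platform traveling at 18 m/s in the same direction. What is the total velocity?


Given: object velocity = 4 m/s, platform velocity = 18 m/s (same direction)
Using classical velocity addition: v_total = v_object + v_platform
v_total = 4 + 18
v_total = 22 m/s

22 m/s


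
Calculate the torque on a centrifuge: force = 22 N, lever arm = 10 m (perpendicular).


Given: F = 22 N, r = 10 m, angle = 90 deg (perpendicular)
Using tau = F * r * sin(90)
sin(90) = 1
tau = 22 * 10 * 1
tau = 220 Nm

220 Nm


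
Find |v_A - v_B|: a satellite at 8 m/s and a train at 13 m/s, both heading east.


Given: v_A = 8 m/s east, v_B = 13 m/s east
Both move in the same direction; relative speed = |v_A - v_B|
|8 - 13| = |-5|
= 5 m/s

5 m/s


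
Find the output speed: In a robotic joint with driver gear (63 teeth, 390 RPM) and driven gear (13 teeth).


Given: N1 = 63 teeth, w1 = 390 RPM, N2 = 13 teeth
Using N1*w1 = N2*w2
w2 = N1*w1 / N2
w2 = 63*390 / 13
w2 = 24570 / 13
w2 = 1890 RPM

1890 RPM


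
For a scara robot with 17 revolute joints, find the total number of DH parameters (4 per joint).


Given: 17 joints, 4 DH parameters per joint (d, theta, a, alpha)
Total DH parameters = number_of_joints * 4
Total = 17 * 4
Total = 68

68


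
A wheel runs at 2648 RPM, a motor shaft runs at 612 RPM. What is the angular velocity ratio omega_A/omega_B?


Given: RPM_A = 2648, RPM_B = 612
omega = 2*pi*RPM/60, so omega_A/omega_B = RPM_A / RPM_B
omega_A/omega_B = 2648 / 612
omega_A/omega_B = 662/153

662/153


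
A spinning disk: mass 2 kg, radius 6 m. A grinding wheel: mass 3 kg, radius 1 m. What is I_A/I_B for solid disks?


Given: M1=2 kg, R1=6 m, M2=3 kg, R2=1 m
For a disk: I = (1/2)*M*R^2, so I_A/I_B = (M1*R1^2)/(M2*R2^2)
M1*R1^2 = 2*36 = 72
M2*R2^2 = 3*1 = 3
I_A/I_B = 72/3 = 24

24


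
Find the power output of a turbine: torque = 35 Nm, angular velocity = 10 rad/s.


Given: tau = 35 Nm, omega = 10 rad/s
Using P = tau * omega
P = 35 * 10
P = 350 W

350 W


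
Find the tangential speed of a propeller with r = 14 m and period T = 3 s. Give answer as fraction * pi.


Given: radius r = 14 m, period T = 3 s
Using v = 2*pi*r / T
v = 2*pi*14 / 3
v = 28*pi / 3
v = 28/3*pi m/s

28/3*pi m/s


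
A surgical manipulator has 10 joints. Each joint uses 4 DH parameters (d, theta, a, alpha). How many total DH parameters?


Given: 10 joints, 4 DH parameters per joint (d, theta, a, alpha)
Total DH parameters = number_of_joints * 4
Total = 10 * 4
Total = 40

40


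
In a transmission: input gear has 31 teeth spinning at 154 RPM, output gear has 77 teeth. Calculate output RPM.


Given: N1 = 31 teeth, w1 = 154 RPM, N2 = 77 teeth
Using N1*w1 = N2*w2
w2 = N1*w1 / N2
w2 = 31*154 / 77
w2 = 4774 / 77
w2 = 62 RPM

62 RPM


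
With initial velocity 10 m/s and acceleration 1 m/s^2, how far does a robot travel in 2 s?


Given: v0 = 10 m/s, a = 1 m/s^2, t = 2 s
Using s = v0*t + (1/2)*a*t^2
s = 10*2 + (1/2)*1*2^2
s = 20 + (1/2)*4
s = 20 + 2
s = 22

22 m


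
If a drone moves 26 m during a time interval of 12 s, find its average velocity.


Given: distance d = 26 m, time t = 12 s
Using v = d / t
v = 26 / 12
v = 13/6 m/s

13/6 m/s


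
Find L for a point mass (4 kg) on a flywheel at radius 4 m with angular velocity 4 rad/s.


Given: m = 4 kg, r = 4 m, omega = 4 rad/s
For a point mass: I = m*r^2
I = 4*4^2 = 4*16 = 64
L = I*omega = 64*4
L = 256 kg*m^2/s

256 kg*m^2/s


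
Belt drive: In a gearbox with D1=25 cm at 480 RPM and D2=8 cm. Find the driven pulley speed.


Given: D1 = 25 cm, w1 = 480 RPM, D2 = 8 cm
Using D1*w1 = D2*w2
w2 = D1*w1 / D2
w2 = 25*480 / 8
w2 = 12000 / 8
w2 = 1500 RPM

1500 RPM


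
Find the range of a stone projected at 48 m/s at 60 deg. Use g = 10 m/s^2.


Given: v0 = 48 m/s, theta = 60 deg, g = 10 m/s^2
sin(2*60) = sin(120) = sqrt(3)/2
Using R = v0^2 * sin(2*theta) / g
R = 48^2 * (sqrt(3)/2) / 10
R = 2304 * sqrt(3) / 20
R = 576/5*sqrt(3) m

576/5*sqrt(3) m


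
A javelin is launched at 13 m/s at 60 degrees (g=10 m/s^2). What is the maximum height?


Given: v0 = 13 m/s, theta = 60 deg, g = 10 m/s^2
sin^2(60) = 3/4
Using H = v0^2 * sin^2(theta) / (2*g)
H = 13^2 * 3/4 / (2*10)
H = 169 * 3/4 / 20
H = 507/4 / 20
H = 507/80 m

507/80 m


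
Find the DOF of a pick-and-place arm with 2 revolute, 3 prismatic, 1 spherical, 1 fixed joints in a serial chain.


Given: serial robot with 2 revolute, 3 prismatic, 1 spherical, 1 fixed joints
DOF contribution per joint type: revolute=1, prismatic=1, spherical=3, fixed=0
DOF = 2*1 + 3*1 + 1*3 + 1*0
DOF = 8

8


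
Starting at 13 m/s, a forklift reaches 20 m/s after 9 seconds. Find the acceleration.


Given: initial velocity v0 = 13 m/s, final velocity v = 20 m/s, time t = 9 s
Using a = (v - v0) / t
a = (20 - 13) / 9
a = 7 / 9
a = 7/9 m/s^2

7/9 m/s^2


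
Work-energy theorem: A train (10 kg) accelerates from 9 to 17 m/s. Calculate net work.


Given: m = 10 kg, v0 = 9 m/s, v = 17 m/s
Using W = (1/2)*m*(v^2 - v0^2)
v^2 = 17^2 = 289
v0^2 = 9^2 = 81
v^2 - v0^2 = 289 - 81 = 208
W = (1/2)*10*208 = 1040 J

1040 J


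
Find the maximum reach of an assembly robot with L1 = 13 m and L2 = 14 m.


Given: L1 = 13 m, L2 = 14 m
For a 2-link planar arm, max reach = L1 + L2 (fully extended)
Max reach = 13 + 14
Max reach = 27 m

27 m


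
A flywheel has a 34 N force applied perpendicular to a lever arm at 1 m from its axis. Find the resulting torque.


Given: F = 34 N, r = 1 m, angle = 90 deg (perpendicular)
Using tau = F * r * sin(90)
sin(90) = 1
tau = 34 * 1 * 1
tau = 34 Nm

34 Nm


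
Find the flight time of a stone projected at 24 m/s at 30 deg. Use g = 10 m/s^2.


Given: v0 = 24 m/s, theta = 30 deg, g = 10 m/s^2
sin(30) = 1/2
Using T = 2*v0*sin(theta) / g
T = 2*24*1/2 / 10
T = 24 / 10
T = 12/5 s

12/5 s


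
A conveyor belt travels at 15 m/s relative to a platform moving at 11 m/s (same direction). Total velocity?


Given: object velocity = 15 m/s, platform velocity = 11 m/s (same direction)
Using classical velocity addition: v_total = v_object + v_platform
v_total = 15 + 11
v_total = 26 m/s

26 m/s


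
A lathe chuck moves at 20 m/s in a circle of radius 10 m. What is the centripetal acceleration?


Given: v = 20 m/s, r = 10 m
Using a_c = v^2 / r
a_c = 20^2 / 10
a_c = 400 / 10
a_c = 40 m/s^2

40 m/s^2


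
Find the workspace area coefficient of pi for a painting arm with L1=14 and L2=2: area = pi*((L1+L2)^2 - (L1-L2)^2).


Given: L1 = 14, L2 = 2
(L1+L2)^2 = (16)^2 = 256
(L1-L2)^2 = (12)^2 = 144
Difference = 256 - 144 = 112
This equals 4*L1*L2 = 4*14*2 = 112
Workspace area = 112*pi

112


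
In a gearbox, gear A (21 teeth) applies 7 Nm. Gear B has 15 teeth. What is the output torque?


Given: N1 = 21, N2 = 15, T1 = 7 Nm
Using T2/T1 = N2/N1
T2 = T1 * N2 / N1
T2 = 7 * 15 / 21
T2 = 105 / 21
T2 = 5 Nm

5 Nm


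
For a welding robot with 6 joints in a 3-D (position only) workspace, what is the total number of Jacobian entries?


Given: task space dimension = 3, joints = 6
Jacobian is a 3 x 6 matrix
Total entries = rows * columns
Total = 3 * 6
Total = 18

18


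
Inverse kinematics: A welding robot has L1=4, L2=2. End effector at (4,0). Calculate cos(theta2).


Given: L1 = 4, L2 = 2, target (x, y) = (4, 0)
Using cos(theta2) = (x^2 + y^2 - L1^2 - L2^2) / (2*L1*L2)
x^2 + y^2 = 4^2 + 0 = 16
L1^2 + L2^2 = 16 + 4 = 20
Numerator = 16 - 20 = -4
Denominator = 2*4*2 = 16
cos(theta2) = -4/16 = -1/4

-1/4


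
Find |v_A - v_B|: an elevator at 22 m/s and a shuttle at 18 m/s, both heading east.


Given: v_A = 22 m/s east, v_B = 18 m/s east
Both move in the same direction; relative speed = |v_A - v_B|
|22 - 18| = |4|
= 4 m/s

4 m/s


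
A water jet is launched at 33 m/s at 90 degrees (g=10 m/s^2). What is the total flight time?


Given: v0 = 33 m/s, theta = 90 deg, g = 10 m/s^2
sin(90) = 1
Using T = 2*v0*sin(theta) / g
T = 2*33*1 / 10
T = 66 / 10
T = 33/5 s

33/5 s


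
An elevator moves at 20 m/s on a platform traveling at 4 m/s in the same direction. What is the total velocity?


Given: object velocity = 20 m/s, platform velocity = 4 m/s (same direction)
Using classical velocity addition: v_total = v_object + v_platform
v_total = 20 + 4
v_total = 24 m/s

24 m/s


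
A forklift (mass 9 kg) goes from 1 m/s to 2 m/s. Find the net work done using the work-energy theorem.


Given: m = 9 kg, v0 = 1 m/s, v = 2 m/s
Using W = (1/2)*m*(v^2 - v0^2)
v^2 = 2^2 = 4
v0^2 = 1^2 = 1
v^2 - v0^2 = 4 - 1 = 3
W = (1/2)*9*3 = 27/2 J

27/2 J


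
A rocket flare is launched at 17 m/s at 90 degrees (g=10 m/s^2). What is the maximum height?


Given: v0 = 17 m/s, theta = 90 deg, g = 10 m/s^2
sin^2(90) = 1
Using H = v0^2 * sin^2(theta) / (2*g)
H = 17^2 * 1 / (2*10)
H = 289 * 1 / 20
H = 289 / 20
H = 289/20 m

289/20 m


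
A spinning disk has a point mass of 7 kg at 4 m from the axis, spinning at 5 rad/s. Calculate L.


Given: m = 7 kg, r = 4 m, omega = 5 rad/s
For a point mass: I = m*r^2
I = 7*4^2 = 7*16 = 112
L = I*omega = 112*5
L = 560 kg*m^2/s

560 kg*m^2/s


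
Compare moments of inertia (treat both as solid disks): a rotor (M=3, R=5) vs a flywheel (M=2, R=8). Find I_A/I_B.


Given: M1=3 kg, R1=5 m, M2=2 kg, R2=8 m
For a disk: I = (1/2)*M*R^2, so I_A/I_B = (M1*R1^2)/(M2*R2^2)
M1*R1^2 = 3*25 = 75
M2*R2^2 = 2*64 = 128
I_A/I_B = 75/128 = 75/128

75/128


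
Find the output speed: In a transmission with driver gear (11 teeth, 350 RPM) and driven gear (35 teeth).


Given: N1 = 11 teeth, w1 = 350 RPM, N2 = 35 teeth
Using N1*w1 = N2*w2
w2 = N1*w1 / N2
w2 = 11*350 / 35
w2 = 3850 / 35
w2 = 110 RPM

110 RPM


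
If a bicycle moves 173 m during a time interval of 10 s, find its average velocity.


Given: distance d = 173 m, time t = 10 s
Using v = d / t
v = 173 / 10
v = 173/10 m/s

173/10 m/s


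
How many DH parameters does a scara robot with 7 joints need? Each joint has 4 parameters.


Given: 7 joints, 4 DH parameters per joint (d, theta, a, alpha)
Total DH parameters = number_of_joints * 4
Total = 7 * 4
Total = 28

28


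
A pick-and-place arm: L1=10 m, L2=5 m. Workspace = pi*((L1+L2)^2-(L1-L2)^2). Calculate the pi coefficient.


Given: L1 = 10, L2 = 5
(L1+L2)^2 = (15)^2 = 225
(L1-L2)^2 = (5)^2 = 25
Difference = 225 - 25 = 200
This equals 4*L1*L2 = 4*10*5 = 200
Workspace area = 200*pi

200


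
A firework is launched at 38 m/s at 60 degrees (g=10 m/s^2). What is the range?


Given: v0 = 38 m/s, theta = 60 deg, g = 10 m/s^2
sin(2*60) = sin(120) = sqrt(3)/2
Using R = v0^2 * sin(2*theta) / g
R = 38^2 * (sqrt(3)/2) / 10
R = 1444 * sqrt(3) / 20
R = 361/5*sqrt(3) m

361/5*sqrt(3) m


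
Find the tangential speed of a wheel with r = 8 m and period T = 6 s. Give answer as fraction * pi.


Given: radius r = 8 m, period T = 6 s
Using v = 2*pi*r / T
v = 2*pi*8 / 6
v = 16*pi / 6
v = 8/3*pi m/s

8/3*pi m/s


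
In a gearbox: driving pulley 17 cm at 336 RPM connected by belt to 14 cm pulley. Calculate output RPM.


Given: D1 = 17 cm, w1 = 336 RPM, D2 = 14 cm
Using D1*w1 = D2*w2
w2 = D1*w1 / D2
w2 = 17*336 / 14
w2 = 5712 / 14
w2 = 408 RPM

408 RPM


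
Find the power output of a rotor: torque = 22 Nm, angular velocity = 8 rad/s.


Given: tau = 22 Nm, omega = 8 rad/s
Using P = tau * omega
P = 22 * 8
P = 176 W

176 W


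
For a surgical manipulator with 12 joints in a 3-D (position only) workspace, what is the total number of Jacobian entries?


Given: task space dimension = 3, joints = 12
Jacobian is a 3 x 12 matrix
Total entries = rows * columns
Total = 3 * 12
Total = 36

36


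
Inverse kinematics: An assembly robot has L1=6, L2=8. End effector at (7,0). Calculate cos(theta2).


Given: L1 = 6, L2 = 8, target (x, y) = (7, 0)
Using cos(theta2) = (x^2 + y^2 - L1^2 - L2^2) / (2*L1*L2)
x^2 + y^2 = 7^2 + 0 = 49
L1^2 + L2^2 = 36 + 64 = 100
Numerator = 49 - 100 = -51
Denominator = 2*6*8 = 96
cos(theta2) = -51/96 = -17/32

-17/32


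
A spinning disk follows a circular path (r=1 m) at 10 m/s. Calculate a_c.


Given: v = 10 m/s, r = 1 m
Using a_c = v^2 / r
a_c = 10^2 / 1
a_c = 100 / 1
a_c = 100 m/s^2

100 m/s^2


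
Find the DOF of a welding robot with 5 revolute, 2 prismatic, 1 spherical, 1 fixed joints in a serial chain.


Given: serial robot with 5 revolute, 2 prismatic, 1 spherical, 1 fixed joints
DOF contribution per joint type: revolute=1, prismatic=1, spherical=3, fixed=0
DOF = 5*1 + 2*1 + 1*3 + 1*0
DOF = 10

10


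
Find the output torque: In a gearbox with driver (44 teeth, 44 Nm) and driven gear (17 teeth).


Given: N1 = 44, N2 = 17, T1 = 44 Nm
Using T2/T1 = N2/N1
T2 = T1 * N2 / N1
T2 = 44 * 17 / 44
T2 = 748 / 44
T2 = 17 Nm

17 Nm


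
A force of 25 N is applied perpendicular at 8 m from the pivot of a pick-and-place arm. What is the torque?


Given: F = 25 N, r = 8 m, angle = 90 deg (perpendicular)
Using tau = F * r * sin(90)
sin(90) = 1
tau = 25 * 8 * 1
tau = 200 Nm

200 Nm


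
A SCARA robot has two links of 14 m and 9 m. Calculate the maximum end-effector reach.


Given: L1 = 14 m, L2 = 9 m
For a 2-link planar arm, max reach = L1 + L2 (fully extended)
Max reach = 14 + 9
Max reach = 23 m

23 m


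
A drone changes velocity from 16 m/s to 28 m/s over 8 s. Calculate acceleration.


Given: initial velocity v0 = 16 m/s, final velocity v = 28 m/s, time t = 8 s
Using a = (v - v0) / t
a = (28 - 16) / 8
a = 12 / 8
a = 3/2 m/s^2

3/2 m/s^2


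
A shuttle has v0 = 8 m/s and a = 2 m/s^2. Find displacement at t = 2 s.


Given: v0 = 8 m/s, a = 2 m/s^2, t = 2 s
Using s = v0*t + (1/2)*a*t^2
s = 8*2 + (1/2)*2*2^2
s = 16 + (1/2)*8
s = 16 + 4
s = 20

20 m


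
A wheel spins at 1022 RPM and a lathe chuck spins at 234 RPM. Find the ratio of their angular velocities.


Given: RPM_A = 1022, RPM_B = 234
omega = 2*pi*RPM/60, so omega_A/omega_B = RPM_A / RPM_B
omega_A/omega_B = 1022 / 234
omega_A/omega_B = 511/117

511/117


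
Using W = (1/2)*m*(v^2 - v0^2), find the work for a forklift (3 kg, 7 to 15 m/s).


Given: m = 3 kg, v0 = 7 m/s, v = 15 m/s
Using W = (1/2)*m*(v^2 - v0^2)
v^2 = 15^2 = 225
v0^2 = 7^2 = 49
v^2 - v0^2 = 225 - 49 = 176
W = (1/2)*3*176 = 264 J

264 J


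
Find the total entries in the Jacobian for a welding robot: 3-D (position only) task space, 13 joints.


Given: task space dimension = 3, joints = 13
Jacobian is a 3 x 13 matrix
Total entries = rows * columns
Total = 3 * 13
Total = 39

39


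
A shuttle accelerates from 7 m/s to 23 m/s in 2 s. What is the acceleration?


Given: initial velocity v0 = 7 m/s, final velocity v = 23 m/s, time t = 2 s
Using a = (v - v0) / t
a = (23 - 7) / 2
a = 16 / 2
a = 8 m/s^2

8 m/s^2


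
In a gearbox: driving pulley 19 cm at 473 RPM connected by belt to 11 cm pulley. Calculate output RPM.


Given: D1 = 19 cm, w1 = 473 RPM, D2 = 11 cm
Using D1*w1 = D2*w2
w2 = D1*w1 / D2
w2 = 19*473 / 11
w2 = 8987 / 11
w2 = 817 RPM

817 RPM


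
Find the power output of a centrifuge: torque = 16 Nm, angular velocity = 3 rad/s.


Given: tau = 16 Nm, omega = 3 rad/s
Using P = tau * omega
P = 16 * 3
P = 48 W

48 W


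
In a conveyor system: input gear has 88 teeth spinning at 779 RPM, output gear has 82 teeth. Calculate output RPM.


Given: N1 = 88 teeth, w1 = 779 RPM, N2 = 82 teeth
Using N1*w1 = N2*w2
w2 = N1*w1 / N2
w2 = 88*779 / 82
w2 = 68552 / 82
w2 = 836 RPM

836 RPM


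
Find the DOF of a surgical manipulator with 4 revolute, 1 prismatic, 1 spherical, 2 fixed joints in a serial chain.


Given: serial robot with 4 revolute, 1 prismatic, 1 spherical, 2 fixed joints
DOF contribution per joint type: revolute=1, prismatic=1, spherical=3, fixed=0
DOF = 4*1 + 1*1 + 1*3 + 2*0
DOF = 8

8


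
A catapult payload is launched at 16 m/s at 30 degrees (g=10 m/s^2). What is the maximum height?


Given: v0 = 16 m/s, theta = 30 deg, g = 10 m/s^2
sin^2(30) = 1/4
Using H = v0^2 * sin^2(theta) / (2*g)
H = 16^2 * 1/4 / (2*10)
H = 256 * 1/4 / 20
H = 64 / 20
H = 16/5 m

16/5 m


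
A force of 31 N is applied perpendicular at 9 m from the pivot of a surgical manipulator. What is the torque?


Given: F = 31 N, r = 9 m, angle = 90 deg (perpendicular)
Using tau = F * r * sin(90)
sin(90) = 1
tau = 31 * 9 * 1
tau = 279 Nm

279 Nm


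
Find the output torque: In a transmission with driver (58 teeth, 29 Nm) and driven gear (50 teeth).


Given: N1 = 58, N2 = 50, T1 = 29 Nm
Using T2/T1 = N2/N1
T2 = T1 * N2 / N1
T2 = 29 * 50 / 58
T2 = 1450 / 58
T2 = 25 Nm

25 Nm


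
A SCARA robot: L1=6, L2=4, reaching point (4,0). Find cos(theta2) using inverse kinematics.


Given: L1 = 6, L2 = 4, target (x, y) = (4, 0)
Using cos(theta2) = (x^2 + y^2 - L1^2 - L2^2) / (2*L1*L2)
x^2 + y^2 = 4^2 + 0 = 16
L1^2 + L2^2 = 36 + 16 = 52
Numerator = 16 - 52 = -36
Denominator = 2*6*4 = 48
cos(theta2) = -36/48 = -3/4

-3/4


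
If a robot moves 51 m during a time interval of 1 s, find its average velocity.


Given: distance d = 51 m, time t = 1 s
Using v = d / t
v = 51 / 1
v = 51 m/s

51 m/s


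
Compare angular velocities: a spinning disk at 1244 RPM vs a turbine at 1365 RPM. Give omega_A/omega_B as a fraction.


Given: RPM_A = 1244, RPM_B = 1365
omega = 2*pi*RPM/60, so omega_A/omega_B = RPM_A / RPM_B
omega_A/omega_B = 1244 / 1365
omega_A/omega_B = 1244/1365

1244/1365


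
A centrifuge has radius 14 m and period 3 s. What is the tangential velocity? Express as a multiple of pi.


Given: radius r = 14 m, period T = 3 s
Using v = 2*pi*r / T
v = 2*pi*14 / 3
v = 28*pi / 3
v = 28/3*pi m/s

28/3*pi m/s


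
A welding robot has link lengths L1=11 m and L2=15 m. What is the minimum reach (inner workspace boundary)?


Given: L1 = 11 m, L2 = 15 m
For a 2-link planar arm, min reach = |L1 - L2| (second link folded back)
Min reach = |11 - 15|
Min reach = 4 m

4 m


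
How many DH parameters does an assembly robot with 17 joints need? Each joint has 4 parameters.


Given: 17 joints, 4 DH parameters per joint (d, theta, a, alpha)
Total DH parameters = number_of_joints * 4
Total = 17 * 4
Total = 68

68


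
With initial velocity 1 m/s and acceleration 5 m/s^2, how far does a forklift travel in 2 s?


Given: v0 = 1 m/s, a = 5 m/s^2, t = 2 s
Using s = v0*t + (1/2)*a*t^2
s = 1*2 + (1/2)*5*2^2
s = 2 + (1/2)*20
s = 2 + 10
s = 12

12 m


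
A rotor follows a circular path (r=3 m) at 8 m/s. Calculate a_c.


Given: v = 8 m/s, r = 3 m
Using a_c = v^2 / r
a_c = 8^2 / 3
a_c = 64 / 3
a_c = 64/3 m/s^2

64/3 m/s^2


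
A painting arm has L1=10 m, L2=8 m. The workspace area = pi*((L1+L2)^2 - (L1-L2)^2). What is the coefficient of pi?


Given: L1 = 10, L2 = 8
(L1+L2)^2 = (18)^2 = 324
(L1-L2)^2 = (2)^2 = 4
Difference = 324 - 4 = 320
This equals 4*L1*L2 = 4*10*8 = 320
Workspace area = 320*pi

320


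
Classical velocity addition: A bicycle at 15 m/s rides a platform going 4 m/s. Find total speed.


Given: object velocity = 15 m/s, platform velocity = 4 m/s (same direction)
Using classical velocity addition: v_total = v_object + v_platform
v_total = 15 + 4
v_total = 19 m/s

19 m/s


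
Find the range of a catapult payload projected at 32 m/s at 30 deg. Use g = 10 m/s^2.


Given: v0 = 32 m/s, theta = 30 deg, g = 10 m/s^2
sin(2*30) = sin(60) = sqrt(3)/2
Using R = v0^2 * sin(2*theta) / g
R = 32^2 * (sqrt(3)/2) / 10
R = 1024 * sqrt(3) / 20
R = 256/5*sqrt(3) m

256/5*sqrt(3) m


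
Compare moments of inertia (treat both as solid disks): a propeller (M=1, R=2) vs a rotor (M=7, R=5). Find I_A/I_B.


Given: M1=1 kg, R1=2 m, M2=7 kg, R2=5 m
For a disk: I = (1/2)*M*R^2, so I_A/I_B = (M1*R1^2)/(M2*R2^2)
M1*R1^2 = 1*4 = 4
M2*R2^2 = 7*25 = 175
I_A/I_B = 4/175 = 4/175

4/175


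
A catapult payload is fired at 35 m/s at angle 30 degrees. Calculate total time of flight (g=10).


Given: v0 = 35 m/s, theta = 30 deg, g = 10 m/s^2
sin(30) = 1/2
Using T = 2*v0*sin(theta) / g
T = 2*35*1/2 / 10
T = 35 / 10
T = 7/2 s

7/2 s


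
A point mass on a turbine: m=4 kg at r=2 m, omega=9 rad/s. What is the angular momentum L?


Given: m = 4 kg, r = 2 m, omega = 9 rad/s
For a point mass: I = m*r^2
I = 4*2^2 = 4*4 = 16
L = I*omega = 16*9
L = 144 kg*m^2/s

144 kg*m^2/s


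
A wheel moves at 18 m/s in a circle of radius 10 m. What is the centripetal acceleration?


Given: v = 18 m/s, r = 10 m
Using a_c = v^2 / r
a_c = 18^2 / 10
a_c = 324 / 10
a_c = 162/5 m/s^2

162/5 m/s^2


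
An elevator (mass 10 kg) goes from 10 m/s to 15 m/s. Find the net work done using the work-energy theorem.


Given: m = 10 kg, v0 = 10 m/s, v = 15 m/s
Using W = (1/2)*m*(v^2 - v0^2)
v^2 = 15^2 = 225
v0^2 = 10^2 = 100
v^2 - v0^2 = 225 - 100 = 125
W = (1/2)*10*125 = 625 J

625 J


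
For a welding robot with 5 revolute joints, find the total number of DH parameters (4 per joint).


Given: 5 joints, 4 DH parameters per joint (d, theta, a, alpha)
Total DH parameters = number_of_joints * 4
Total = 5 * 4
Total = 20

20


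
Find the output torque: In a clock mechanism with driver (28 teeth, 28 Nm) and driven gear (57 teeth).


Given: N1 = 28, N2 = 57, T1 = 28 Nm
Using T2/T1 = N2/N1
T2 = T1 * N2 / N1
T2 = 28 * 57 / 28
T2 = 1596 / 28
T2 = 57 Nm

57 Nm


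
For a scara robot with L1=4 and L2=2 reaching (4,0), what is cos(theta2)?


Given: L1 = 4, L2 = 2, target (x, y) = (4, 0)
Using cos(theta2) = (x^2 + y^2 - L1^2 - L2^2) / (2*L1*L2)
x^2 + y^2 = 4^2 + 0 = 16
L1^2 + L2^2 = 16 + 4 = 20
Numerator = 16 - 20 = -4
Denominator = 2*4*2 = 16
cos(theta2) = -4/16 = -1/4

-1/4


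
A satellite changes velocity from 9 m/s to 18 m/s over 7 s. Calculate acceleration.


Given: initial velocity v0 = 9 m/s, final velocity v = 18 m/s, time t = 7 s
Using a = (v - v0) / t
a = (18 - 9) / 7
a = 9 / 7
a = 9/7 m/s^2

9/7 m/s^2


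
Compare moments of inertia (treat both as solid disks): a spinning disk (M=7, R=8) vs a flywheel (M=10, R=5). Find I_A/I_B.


Given: M1=7 kg, R1=8 m, M2=10 kg, R2=5 m
For a disk: I = (1/2)*M*R^2, so I_A/I_B = (M1*R1^2)/(M2*R2^2)
M1*R1^2 = 7*64 = 448
M2*R2^2 = 10*25 = 250
I_A/I_B = 448/250 = 224/125

224/125


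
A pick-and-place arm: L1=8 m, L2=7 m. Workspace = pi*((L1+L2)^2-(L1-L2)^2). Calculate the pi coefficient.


Given: L1 = 8, L2 = 7
(L1+L2)^2 = (15)^2 = 225
(L1-L2)^2 = (1)^2 = 1
Difference = 225 - 1 = 224
This equals 4*L1*L2 = 4*8*7 = 224
Workspace area = 224*pi

224


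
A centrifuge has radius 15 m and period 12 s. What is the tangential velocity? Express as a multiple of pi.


Given: radius r = 15 m, period T = 12 s
Using v = 2*pi*r / T
v = 2*pi*15 / 12
v = 30*pi / 12
v = 5/2*pi m/s

5/2*pi m/s


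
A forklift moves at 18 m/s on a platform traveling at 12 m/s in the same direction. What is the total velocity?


Given: object velocity = 18 m/s, platform velocity = 12 m/s (same direction)
Using classical velocity addition: v_total = v_object + v_platform
v_total = 18 + 12
v_total = 30 m/s

30 m/s


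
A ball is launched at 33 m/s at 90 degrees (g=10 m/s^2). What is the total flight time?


Given: v0 = 33 m/s, theta = 90 deg, g = 10 m/s^2
sin(90) = 1
Using T = 2*v0*sin(theta) / g
T = 2*33*1 / 10
T = 66 / 10
T = 33/5 s

33/5 s


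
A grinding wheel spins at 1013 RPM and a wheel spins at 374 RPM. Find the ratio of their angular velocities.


Given: RPM_A = 1013, RPM_B = 374
omega = 2*pi*RPM/60, so omega_A/omega_B = RPM_A / RPM_B
omega_A/omega_B = 1013 / 374
omega_A/omega_B = 1013/374

1013/374


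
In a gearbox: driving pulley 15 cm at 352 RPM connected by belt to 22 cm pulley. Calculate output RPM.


Given: D1 = 15 cm, w1 = 352 RPM, D2 = 22 cm
Using D1*w1 = D2*w2
w2 = D1*w1 / D2
w2 = 15*352 / 22
w2 = 5280 / 22
w2 = 240 RPM

240 RPM


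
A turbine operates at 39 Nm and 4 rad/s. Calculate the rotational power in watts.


Given: tau = 39 Nm, omega = 4 rad/s
Using P = tau * omega
P = 39 * 4
P = 156 W

156 W


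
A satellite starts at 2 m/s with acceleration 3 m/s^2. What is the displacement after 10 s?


Given: v0 = 2 m/s, a = 3 m/s^2, t = 10 s
Using s = v0*t + (1/2)*a*t^2
s = 2*10 + (1/2)*3*10^2
s = 20 + (1/2)*300
s = 20 + 150
s = 170

170 m


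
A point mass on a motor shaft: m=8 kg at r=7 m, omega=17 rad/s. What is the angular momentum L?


Given: m = 8 kg, r = 7 m, omega = 17 rad/s
For a point mass: I = m*r^2
I = 8*7^2 = 8*49 = 392
L = I*omega = 392*17
L = 6664 kg*m^2/s

6664 kg*m^2/s


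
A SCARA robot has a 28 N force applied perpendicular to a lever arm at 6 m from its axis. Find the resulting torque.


Given: F = 28 N, r = 6 m, angle = 90 deg (perpendicular)
Using tau = F * r * sin(90)
sin(90) = 1
tau = 28 * 6 * 1
tau = 168 Nm

168 Nm


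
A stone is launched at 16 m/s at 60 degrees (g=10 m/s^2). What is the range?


Given: v0 = 16 m/s, theta = 60 deg, g = 10 m/s^2
sin(2*60) = sin(120) = sqrt(3)/2
Using R = v0^2 * sin(2*theta) / g
R = 16^2 * (sqrt(3)/2) / 10
R = 256 * sqrt(3) / 20
R = 64/5*sqrt(3) m

64/5*sqrt(3) m


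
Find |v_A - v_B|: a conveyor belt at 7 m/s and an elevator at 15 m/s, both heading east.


Given: v_A = 7 m/s east, v_B = 15 m/s east
Both move in the same direction; relative speed = |v_A - v_B|
|7 - 15| = |-8|
= 8 m/s

8 m/s


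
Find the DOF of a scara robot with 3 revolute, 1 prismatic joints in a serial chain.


Given: serial robot with 3 revolute, 1 prismatic joints
DOF contribution per joint type: revolute=1, prismatic=1, spherical=3, fixed=0
DOF = 3*1 + 1*1
DOF = 4

4


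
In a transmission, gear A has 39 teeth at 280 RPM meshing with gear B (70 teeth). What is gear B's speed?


Given: N1 = 39 teeth, w1 = 280 RPM, N2 = 70 teeth
Using N1*w1 = N2*w2
w2 = N1*w1 / N2
w2 = 39*280 / 70
w2 = 10920 / 70
w2 = 156 RPM

156 RPM


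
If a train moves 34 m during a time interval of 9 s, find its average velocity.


Given: distance d = 34 m, time t = 9 s
Using v = d / t
v = 34 / 9
v = 34/9 m/s

34/9 m/s


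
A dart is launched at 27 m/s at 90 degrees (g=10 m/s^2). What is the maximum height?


Given: v0 = 27 m/s, theta = 90 deg, g = 10 m/s^2
sin^2(90) = 1
Using H = v0^2 * sin^2(theta) / (2*g)
H = 27^2 * 1 / (2*10)
H = 729 * 1 / 20
H = 729 / 20
H = 729/20 m

729/20 m


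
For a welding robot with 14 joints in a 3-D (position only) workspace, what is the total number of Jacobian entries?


Given: task space dimension = 3, joints = 14
Jacobian is a 3 x 14 matrix
Total entries = rows * columns
Total = 3 * 14
Total = 42

42


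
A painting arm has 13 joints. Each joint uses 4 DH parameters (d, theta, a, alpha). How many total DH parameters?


Given: 13 joints, 4 DH parameters per joint (d, theta, a, alpha)
Total DH parameters = number_of_joints * 4
Total = 13 * 4
Total = 52

52


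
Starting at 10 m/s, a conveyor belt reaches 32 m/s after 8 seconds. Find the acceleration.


Given: initial velocity v0 = 10 m/s, final velocity v = 32 m/s, time t = 8 s
Using a = (v - v0) / t
a = (32 - 10) / 8
a = 22 / 8
a = 11/4 m/s^2

11/4 m/s^2


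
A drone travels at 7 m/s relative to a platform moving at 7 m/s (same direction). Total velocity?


Given: object velocity = 7 m/s, platform velocity = 7 m/s (same direction)
Using classical velocity addition: v_total = v_object + v_platform
v_total = 7 + 7
v_total = 14 m/s

14 m/s


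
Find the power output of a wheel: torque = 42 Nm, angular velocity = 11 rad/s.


Given: tau = 42 Nm, omega = 11 rad/s
Using P = tau * omega
P = 42 * 11
P = 462 W

462 W


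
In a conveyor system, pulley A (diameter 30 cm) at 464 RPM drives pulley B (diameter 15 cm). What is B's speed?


Given: D1 = 30 cm, w1 = 464 RPM, D2 = 15 cm
Using D1*w1 = D2*w2
w2 = D1*w1 / D2
w2 = 30*464 / 15
w2 = 13920 / 15
w2 = 928 RPM

928 RPM


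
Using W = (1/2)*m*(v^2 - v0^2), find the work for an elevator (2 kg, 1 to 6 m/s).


Given: m = 2 kg, v0 = 1 m/s, v = 6 m/s
Using W = (1/2)*m*(v^2 - v0^2)
v^2 = 6^2 = 36
v0^2 = 1^2 = 1
v^2 - v0^2 = 36 - 1 = 35
W = (1/2)*2*35 = 35 J

35 J


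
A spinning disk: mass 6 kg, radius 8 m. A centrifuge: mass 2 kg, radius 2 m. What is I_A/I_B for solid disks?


Given: M1=6 kg, R1=8 m, M2=2 kg, R2=2 m
For a disk: I = (1/2)*M*R^2, so I_A/I_B = (M1*R1^2)/(M2*R2^2)
M1*R1^2 = 6*64 = 384
M2*R2^2 = 2*4 = 8
I_A/I_B = 384/8 = 48

48


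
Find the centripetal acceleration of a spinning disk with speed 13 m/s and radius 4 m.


Given: v = 13 m/s, r = 4 m
Using a_c = v^2 / r
a_c = 13^2 / 4
a_c = 169 / 4
a_c = 169/4 m/s^2

169/4 m/s^2


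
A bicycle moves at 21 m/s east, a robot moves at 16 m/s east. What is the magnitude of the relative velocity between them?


Given: v_A = 21 m/s east, v_B = 16 m/s east
Both move in the same direction; relative speed = |v_A - v_B|
|21 - 16| = |5|
= 5 m/s

5 m/s


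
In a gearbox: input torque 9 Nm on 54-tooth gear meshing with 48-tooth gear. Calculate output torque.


Given: N1 = 54, N2 = 48, T1 = 9 Nm
Using T2/T1 = N2/N1
T2 = T1 * N2 / N1
T2 = 9 * 48 / 54
T2 = 432 / 54
T2 = 8 Nm

8 Nm


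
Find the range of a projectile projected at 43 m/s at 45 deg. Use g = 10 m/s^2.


Given: v0 = 43 m/s, theta = 45 deg, g = 10 m/s^2
sin(2*45) = sin(90) = 1
Using R = v0^2 * sin(2*theta) / g
R = 43^2 * 1 / 10
R = 1849 / 10
R = 1849/10 m

1849/10 m


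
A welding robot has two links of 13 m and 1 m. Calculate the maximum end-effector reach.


Given: L1 = 13 m, L2 = 1 m
For a 2-link planar arm, max reach = L1 + L2 (fully extended)
Max reach = 13 + 1
Max reach = 14 m

14 m


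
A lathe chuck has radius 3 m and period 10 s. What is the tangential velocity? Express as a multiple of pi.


Given: radius r = 3 m, period T = 10 s
Using v = 2*pi*r / T
v = 2*pi*3 / 10
v = 6*pi / 10
v = 3/5*pi m/s

3/5*pi m/s


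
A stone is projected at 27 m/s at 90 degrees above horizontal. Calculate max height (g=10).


Given: v0 = 27 m/s, theta = 90 deg, g = 10 m/s^2
sin^2(90) = 1
Using H = v0^2 * sin^2(theta) / (2*g)
H = 27^2 * 1 / (2*10)
H = 729 * 1 / 20
H = 729 / 20
H = 729/20 m

729/20 m


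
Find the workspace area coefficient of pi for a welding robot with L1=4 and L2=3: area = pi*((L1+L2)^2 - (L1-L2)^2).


Given: L1 = 4, L2 = 3
(L1+L2)^2 = (7)^2 = 49
(L1-L2)^2 = (1)^2 = 1
Difference = 49 - 1 = 48
This equals 4*L1*L2 = 4*4*3 = 48
Workspace area = 48*pi

48


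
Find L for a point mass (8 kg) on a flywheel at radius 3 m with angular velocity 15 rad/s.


Given: m = 8 kg, r = 3 m, omega = 15 rad/s
For a point mass: I = m*r^2
I = 8*3^2 = 8*9 = 72
L = I*omega = 72*15
L = 1080 kg*m^2/s

1080 kg*m^2/s


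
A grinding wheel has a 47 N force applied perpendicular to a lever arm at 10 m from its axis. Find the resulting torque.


Given: F = 47 N, r = 10 m, angle = 90 deg (perpendicular)
Using tau = F * r * sin(90)
sin(90) = 1
tau = 47 * 10 * 1
tau = 470 Nm

470 Nm


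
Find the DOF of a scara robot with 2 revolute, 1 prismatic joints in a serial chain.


Given: serial robot with 2 revolute, 1 prismatic joints
DOF contribution per joint type: revolute=1, prismatic=1, spherical=3, fixed=0
DOF = 2*1 + 1*1
DOF = 3

3


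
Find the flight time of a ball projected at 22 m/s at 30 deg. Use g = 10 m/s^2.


Given: v0 = 22 m/s, theta = 30 deg, g = 10 m/s^2
sin(30) = 1/2
Using T = 2*v0*sin(theta) / g
T = 2*22*1/2 / 10
T = 22 / 10
T = 11/5 s

11/5 s


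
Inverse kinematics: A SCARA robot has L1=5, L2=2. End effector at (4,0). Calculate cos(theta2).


Given: L1 = 5, L2 = 2, target (x, y) = (4, 0)
Using cos(theta2) = (x^2 + y^2 - L1^2 - L2^2) / (2*L1*L2)
x^2 + y^2 = 4^2 + 0 = 16
L1^2 + L2^2 = 25 + 4 = 29
Numerator = 16 - 29 = -13
Denominator = 2*5*2 = 20
cos(theta2) = -13/20 = -13/20

-13/20


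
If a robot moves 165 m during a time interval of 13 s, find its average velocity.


Given: distance d = 165 m, time t = 13 s
Using v = d / t
v = 165 / 13
v = 165/13 m/s

165/13 m/s


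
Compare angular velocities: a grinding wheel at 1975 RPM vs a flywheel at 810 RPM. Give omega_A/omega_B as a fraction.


Given: RPM_A = 1975, RPM_B = 810
omega = 2*pi*RPM/60, so omega_A/omega_B = RPM_A / RPM_B
omega_A/omega_B = 1975 / 810
omega_A/omega_B = 395/162

395/162
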